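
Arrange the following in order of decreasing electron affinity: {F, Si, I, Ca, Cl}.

Cl, F, I, Si, Ca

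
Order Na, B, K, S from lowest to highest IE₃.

S < B < K < Na

IE_3 is the cost of taking one more electron from the +2 cation: Na²⁺ is already 1 electron into the core; B²⁺ still has 1 valence electron; K²⁺ is already 1 electron into the core; S²⁺ still has 4 valence electrons.
Core electrons are held far more tightly than valence electrons, so K and Na top the IE_3 order.
Valence configurations: B²⁺ [He]2s¹, S²⁺ [Ne]3s²3p².
The numbers (kJ/mol): Na 6910, B 3660, K 4420, S 3357.
Overall IE_3 order: S < B < K < Na.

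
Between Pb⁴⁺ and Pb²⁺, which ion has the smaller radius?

Pb⁴⁺

Both ions have Z = 82 protons, but Pb⁴⁺ has lost more electrons, so its remaining electrons feel a larger effective nuclear charge per electron and are pulled in more tightly.
Higher positive charge → smaller ion, so Pb²⁺ > Pb⁴⁺.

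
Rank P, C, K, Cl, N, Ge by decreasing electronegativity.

Cl, N, C, P, Ge, K

C is in period 2, group 14; N is in period 2, group 15; P is in period 3, group 15; Cl is in period 3, group 17; K is in period 4, group 1; Ge is in period 4, group 14.
Electronegativity increases across a period and decreases down a group, tracking effective nuclear charge and atomic size.
Neither a single period nor a single group — weigh both effects.
Ge > K: both are in period 4; the period trend gives Ge the larger value.
P > Ge: both effects reinforce here, so P is clearly the higher of the two.
C > P: the two effects oppose for this pair; the down-group effect wins (2.55 vs 2.19).
N > C: both are in period 2; the period trend gives N the larger value.
Cl > N: the two effects oppose for this pair; the across-period effect wins (3.16 vs 3.04).
Tabulated electronegativity (Pauling): C 2.55, N 3.04, P 2.19, Cl 3.16, K 0.82, Ge 2.01.
So from highest to lowest: Cl > N > C > P > Ge > K.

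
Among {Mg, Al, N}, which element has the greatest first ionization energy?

N

N is in period 2, group 15; Mg is in period 3, group 2; Al is in period 3, group 13.
Removing the outermost electron gets harder across a period and easier down a group.
Here both period and group differ, so the two effects have to be weighed against each other.
Mg > Al: this pair runs against the simple trend — see the exception note.
N > Mg: relative to Mg, both the across-period and down-group shifts push N's first ionization energy up.
Note the exception: Mg has a higher first ionization energy than Al, contrary to the simple trend — Al's single 3p electron is easier to remove than one from Mg's filled 3s².
Approximate values (kJ/mol): N 1402, Mg 738, Al 578.
The greatest first ionization energy among these belongs to N.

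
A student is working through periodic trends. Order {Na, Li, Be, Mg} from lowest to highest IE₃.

After 2 electrons have been removed, what remains? Na²⁺ is already 1 electron into the core; Li²⁺ is already 1 electron into the core; Be²⁺ is the bare [He] core; Mg²⁺ is the bare [Ne] core.
All of these are removing an electron from a noble-gas core or deeper; the smaller core (lower principal quantum number) is held far more tightly, and within a period the higher nuclear charge binds the same core more tightly.
The numbers (kJ/mol): Na 6910, Li 11815, Be 14849, Mg 7733.
Overall IE_3 order: Na < Mg < Li < Be.

Na, Mg, Li, Be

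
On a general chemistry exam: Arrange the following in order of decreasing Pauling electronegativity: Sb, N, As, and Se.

N > Se > As > Sb

N is in period 2, group 15; As is in period 4, group 15; Se is in period 4, group 16; Sb is in period 5, group 15.
EN rises left→right (higher Z_eff, smaller atoms) and falls top→bottom (larger, more shielded atoms).
Here both period and group differ, so the two effects have to be weighed against each other.
As > Sb: As sits above Sb in group 15, so the down-group effect alone puts As higher.
Se > As: Se lies to the right of As in period 4, so the across-period effect alone puts Se higher.
N > Se: the two effects oppose for this pair; the down-group effect wins (3.04 vs 2.55).
Approximate values (Pauling): N 3.04, As 2.18, Se 2.55, Sb 2.05.
So from highest to lowest: N > Se > As > Sb.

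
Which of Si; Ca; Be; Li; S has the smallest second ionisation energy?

Ca

The second ionization energy removes an electron from the +1 ion. For each element: Si⁺ still has 3 valence electrons; Ca⁺ still has 1 valence electron; Be⁺ still has 1 valence electron; Li⁺ is the bare [He] core; S⁺ still has 5 valence electrons.
Pulling an electron out of a noble-gas core costs far more than removing a remaining valence electron, so Li sits at the high end of IE_2.
Valence configurations: Si⁺ [Ne]3s²3p¹, Ca⁺ [Ar]4s¹, Be⁺ [He]2s¹, S⁺ [Ne]3s²3p³.
Approximate IE_2 values (kJ/mol): Si 1577, Ca 1145, Be 1757, Li 7298, S 2252.
Overall IE_2 order: Ca < Si < Be < S < Li.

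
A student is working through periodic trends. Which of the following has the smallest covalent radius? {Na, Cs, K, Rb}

Na is in period 3, group 1; K is in period 4, group 1; Rb is in period 5, group 1; Cs is in period 6, group 1.
Moving right in a period, electrons are added to the same shell under a stronger nuclear pull, so atoms get smaller; moving down, a new shell is opened and atoms get larger.
All are in group 1, so atomic radius increases down the group.
The smallest covalent radius among these belongs to Na.

Na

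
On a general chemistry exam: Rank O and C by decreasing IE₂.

Consider each +1 ion: O⁺ still has 5 valence electrons; C⁺ still has 3 valence electrons.
All are still removing valence electrons, so compare the +1 ions as you would atoms: IE_2 generally rises across a period (higher Z_eff) and falls down a group (larger shell), subject to the usual subshell exceptions.
Valence configurations: O⁺ [He]2s²2p³, C⁺ [He]2s²2p¹.
Tabulated IE_2 (kJ/mol): O 3388, C 2353.
Hence IE_2: C < O.

O > C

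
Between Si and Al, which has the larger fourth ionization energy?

Al

IE_4 is the cost of taking one more electron from the +3 cation: Si³⁺ still has 1 valence electron; Al³⁺ is the bare [Ne] core.
Breaking into a closed-shell core is much more expensive than removing a leftover valence electron — Al has the largest IE_4 here.
The numbers (kJ/mol): Si 4356, Al 11577.
So the fourth ionization energies run Si < Al.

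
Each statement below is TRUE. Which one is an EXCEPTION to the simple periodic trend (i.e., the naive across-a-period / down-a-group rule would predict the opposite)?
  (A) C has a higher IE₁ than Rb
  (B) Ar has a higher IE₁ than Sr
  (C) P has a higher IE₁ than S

(C)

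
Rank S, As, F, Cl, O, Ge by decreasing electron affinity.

Cl, F, S, O, Ge, As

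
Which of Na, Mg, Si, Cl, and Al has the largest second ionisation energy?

Na

The second ionization energy removes an electron from the +1 ion. For each element: Na⁺ is the bare [Ne] core; Mg⁺ still has 1 valence electron; Si⁺ still has 3 valence electrons; Cl⁺ still has 6 valence electrons; Al⁺ still has 2 valence electrons.
Breaking into a closed-shell core is much more expensive than removing a leftover valence electron — Na has the largest IE_2 here.
Valence configurations: Mg⁺ [Ne]3s¹, Si⁺ [Ne]3s²3p¹, Cl⁺ [Ne]3s²3p⁴, Al⁺ [Ne]3s².
Si⁺ loses a lone 3p electron whereas Al⁺ must break into a filled 3s² pair, so IE_2(Al) > IE_2(Si) even though Si has the higher nuclear charge.
The numbers (kJ/mol): Na 4562, Mg 1451, Si 1577, Cl 2298, Al 1817.
Hence IE_2: Mg < Si < Al < Cl < Na.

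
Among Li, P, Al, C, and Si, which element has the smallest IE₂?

IE_2 is the cost of taking one more electron from the +1 cation: Li⁺ is the bare [He] core; P⁺ still has 4 valence electrons; Al⁺ still has 2 valence electrons; C⁺ still has 3 valence electrons; Si⁺ still has 3 valence electrons.
Core electrons are held far more tightly than valence electrons, so Li tops the IE_2 order.
Valence configurations: P⁺ [Ne]3s²3p², Al⁺ [Ne]3s², C⁺ [He]2s²2p¹, Si⁺ [Ne]3s²3p¹.
Si⁺ loses a lone 3p electron whereas Al⁺ must break into a filled 3s² pair, so IE_2(Al) > IE_2(Si) even though Si has the higher nuclear charge.
Approximate IE_2 values (kJ/mol): Li 7298, P 1907, Al 1817, C 2353, Si 1577.
So the second ionization energies run Si < Al < P < C < Li.

Si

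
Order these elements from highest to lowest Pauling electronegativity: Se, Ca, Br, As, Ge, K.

Br > Se > As > Ge > Ca > K

K is in period 4, group 1; Ca is in period 4, group 2; Ge is in period 4, group 14; As is in period 4, group 15; Se is in period 4, group 16; Br is in period 4, group 17.
Atoms toward the upper right of the periodic table pull bonding electrons most strongly.
All lie in period 4, so electronegativity increases left to right.
So from highest to lowest: Br > Se > As > Ge > Ca > K.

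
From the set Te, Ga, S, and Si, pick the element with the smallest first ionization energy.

Ga

Si is in period 3, group 14; S is in period 3, group 16; Ga is in period 4, group 13; Te is in period 5, group 16.
First ionization energy rises across a period (greater Z_eff holds electrons more tightly) and falls down a group (valence electrons are farther from the nucleus).
Neither a single period nor a single group — weigh both effects.
Si > Ga: both effects reinforce here, so Si is clearly the higher of the two.
Te > Si: the two effects oppose for this pair; the across-period effect wins (869 vs 786 kJ/mol).
S > Te: they share group 16; the group trend gives S the larger value.
Tabulated first ionization energy (kJ/mol): Si 786, S 1000, Ga 579, Te 869.
The smallest first ionization energy among these belongs to Ga.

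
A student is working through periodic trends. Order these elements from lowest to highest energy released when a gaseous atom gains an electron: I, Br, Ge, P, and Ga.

P is in period 3, group 15; Ga is in period 4, group 13; Ge is in period 4, group 14; Br is in period 4, group 17; I is in period 5, group 17.
Atoms with high Z_eff and room in the valence shell (especially the halogens) have the most exothermic electron affinities.
Here both period and group differ, so the two effects have to be weighed against each other.
P > Ga: both effects reinforce here, so P is clearly the higher of the two.
Ge > P: this pair runs against the simple trend — see the exception note.
I > Ge: the two effects oppose for this pair; the across-period effect wins (295 vs 119 kJ/mol).
Br > I: Br sits above I in group 17, so the down-group effect alone puts Br higher.
Note the exception: Ge has a higher electron affinity than P, contrary to the simple trend — adding an electron to P's half-filled np³ subshell costs electron-pairing energy.
Approximate values (kJ/mol): P 72, Ga 29, Ge 119, Br 325, I 295.
So from lowest to highest: Ga < P < Ge < I < Br.

Ga < P < Ge < I < Br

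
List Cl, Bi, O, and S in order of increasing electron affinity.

O is in period 2, group 16; S is in period 3, group 16; Cl is in period 3, group 17; Bi is in period 6, group 15.
Electron affinity generally becomes more exothermic across a period toward the halogens and less exothermic down a group.
Here both period and group differ, so the two effects have to be weighed against each other.
O > Bi: relative to Bi, both the across-period and down-group shifts push O's electron affinity up.
S > O: this pair runs against the simple trend — see the exception note.
Cl > S: Cl lies to the right of S in period 3, so the across-period effect alone puts Cl higher.
Note the exception: S has a higher electron affinity than O, contrary to the simple trend — the compact 2p subshell of O repels the added electron more than S's larger 3p does.
For reference (kJ/mol): O 141, S 200, Cl 349, Bi 91.
So from lowest to highest: Bi < O < S < Cl.

Bi < O < S < Cl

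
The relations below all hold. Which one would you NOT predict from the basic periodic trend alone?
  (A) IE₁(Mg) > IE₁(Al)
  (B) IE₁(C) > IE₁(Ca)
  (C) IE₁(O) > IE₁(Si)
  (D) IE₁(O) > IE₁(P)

The general trend: first ionisation energy increases across a period and decreases down a group.
(A) Mg (period 3, group 2) vs Al (period 3, group 13): the stated order contradicts the simple trend.
(B) C (period 2, group 14) vs Ca (period 4, group 2): the stated order agrees with the simple trend.
(C) O (period 2, group 16) vs Si (period 3, group 14): the stated order agrees with the simple trend.
(D) O (period 2, group 16) vs P (period 3, group 15): the stated order agrees with the simple trend.
The exception is (A): Al's single 3p electron is easier to remove than one from Mg's filled 3s².

(A)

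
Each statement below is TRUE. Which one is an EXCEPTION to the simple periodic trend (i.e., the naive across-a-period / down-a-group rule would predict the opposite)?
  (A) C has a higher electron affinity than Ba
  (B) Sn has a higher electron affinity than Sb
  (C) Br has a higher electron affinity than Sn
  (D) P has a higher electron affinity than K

(B)

The general trend: electron affinity increases across a period and decreases down a group.
(A) C (period 2, group 14) vs Ba (period 6, group 2): the stated order agrees with the simple trend.
(B) Sn (period 5, group 14) vs Sb (period 5, group 15): the stated order contradicts the simple trend.
(C) Br (period 4, group 17) vs Sn (period 5, group 14): the stated order agrees with the simple trend.
(D) P (period 3, group 15) vs K (period 4, group 1): the stated order agrees with the simple trend.
The exception is (B): adding an electron to Sb's half-filled 5p³ is unfavourable, so Sn has the more exothermic EA.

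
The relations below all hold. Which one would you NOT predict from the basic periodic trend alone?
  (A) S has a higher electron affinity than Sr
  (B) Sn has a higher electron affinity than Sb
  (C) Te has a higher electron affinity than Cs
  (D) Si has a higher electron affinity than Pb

(B)

The general trend: electron affinity increases across a period and decreases down a group.
(A) S (period 3, group 16) vs Sr (period 5, group 2): the stated order agrees with the simple trend.
(B) Sn (period 5, group 14) vs Sb (period 5, group 15): the stated order contradicts the simple trend.
(C) Te (period 5, group 16) vs Cs (period 6, group 1): the stated order agrees with the simple trend.
(D) Si (period 3, group 14) vs Pb (period 6, group 14): the stated order agrees with the simple trend.
The exception is (B): adding an electron to Sb's half-filled 5p³ is unfavourable, so Sn has the more exothermic EA.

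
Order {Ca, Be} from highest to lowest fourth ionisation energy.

Be > Ca

IE_4 is the cost of taking one more electron from the +3 cation: Ca³⁺ is already 1 electron into the core; Be³⁺ is already 1 electron into the core.
All of these are removing an electron from a noble-gas core or deeper; the smaller core (lower principal quantum number) is held far more tightly, and within a period the higher nuclear charge binds the same core more tightly.
Approximate IE_4 values (kJ/mol): Ca 6491, Be 21007.
Hence IE_4: Ca < Be.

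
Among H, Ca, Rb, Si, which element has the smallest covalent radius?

H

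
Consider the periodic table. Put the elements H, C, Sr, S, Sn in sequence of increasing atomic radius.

H < C < S < Sn < Sr

Atomic radius shrinks across a period as nuclear charge pulls the same shell inward, and grows down a group as new shells are added.
Neither a single period nor a single group — weigh both effects.
C > H: the two effects oppose for this pair; the down-group effect wins (75 vs 32 pm).
S > C: period and group pull opposite ways; the down-group shift dominates (103 vs 75 pm).
Sn > S: relative to S, both the across-period and down-group shifts push Sn's atomic radius up.
Sr > Sn: both are in period 5; the period trend gives Sr the larger value.
For reference (pm): H 32, C 75, S 103, Sr 185, Sn 140.
So from smallest to largest: H < C < S < Sn < Sr.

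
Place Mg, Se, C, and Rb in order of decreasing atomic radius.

Rb, Mg, Se, C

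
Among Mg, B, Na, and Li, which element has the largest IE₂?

Li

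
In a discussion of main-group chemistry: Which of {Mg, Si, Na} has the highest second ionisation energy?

Na

After 1 electron has been removed, what remains? Mg⁺ still has 1 valence electron; Si⁺ still has 3 valence electrons; Na⁺ is the bare [Ne] core.
Pulling an electron out of a noble-gas core costs far more than removing a remaining valence electron, so Na sits at the high end of IE_2.
Valence configurations: Mg⁺ [Ne]3s¹, Si⁺ [Ne]3s²3p¹.
Tabulated IE_2 (kJ/mol): Mg 1451, Si 1577, Na 4562.
Overall IE_2 order: Mg < Si < Na.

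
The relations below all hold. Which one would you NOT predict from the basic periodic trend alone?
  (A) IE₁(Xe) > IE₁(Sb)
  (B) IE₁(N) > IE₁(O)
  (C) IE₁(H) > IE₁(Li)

(B)

The general trend: IE₁ increases across a period and decreases down a group.
(A) Xe (period 5, group 18) vs Sb (period 5, group 15): the stated order agrees with the simple trend.
(B) N (period 2, group 15) vs O (period 2, group 16): the stated order contradicts the simple trend.
(C) H (period 1, group 1) vs Li (period 2, group 1): the stated order agrees with the simple trend.
The exception is (B): pairing an electron in O's 2p⁴ costs repulsion energy, so O ionizes more easily than half-filled N (2p³).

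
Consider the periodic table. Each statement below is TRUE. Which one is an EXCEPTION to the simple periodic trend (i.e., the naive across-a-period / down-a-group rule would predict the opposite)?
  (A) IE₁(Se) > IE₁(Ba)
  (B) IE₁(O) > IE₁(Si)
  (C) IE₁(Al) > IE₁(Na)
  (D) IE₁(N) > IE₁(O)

(D)

The general trend: first ionisation energy increases across a period and decreases down a group.
(A) Se (period 4, group 16) vs Ba (period 6, group 2): the stated order agrees with the simple trend.
(B) O (period 2, group 16) vs Si (period 3, group 14): the stated order agrees with the simple trend.
(C) Al (period 3, group 13) vs Na (period 3, group 1): the stated order agrees with the simple trend.
(D) N (period 2, group 15) vs O (period 2, group 16): the stated order contradicts the simple trend.
The exception is (D): pairing an electron in O's 2p⁴ costs repulsion energy, so O ionizes more easily than half-filled N (2p³).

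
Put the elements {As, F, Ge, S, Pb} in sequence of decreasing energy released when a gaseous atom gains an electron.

F, S, Ge, As, Pb

F is in period 2, group 17; S is in period 3, group 16; Ge is in period 4, group 14; As is in period 4, group 15; Pb is in period 6, group 14.
EA tends to increase across a period and decrease down a group, though the pattern is less regular than for IE or radius.
Neither a single period nor a single group — weigh both effects.
As > Pb: both effects reinforce here, so As is clearly the higher of the two.
Ge > As: this pair runs against the simple trend — see the exception note.
S > Ge: both effects reinforce here, so S is clearly the higher of the two.
F > S: both effects reinforce here, so F is clearly the higher of the two.
Note the exception: Ge has a higher electron affinity than As, contrary to the simple trend — adding an electron to As's half-filled 4p³ is unfavourable, so Ge (4p²) has the more exothermic EA.
For reference (kJ/mol): F 328, S 200, Ge 119, As 78, Pb 35.
So from highest to lowest: F > S > Ge > As > Pb.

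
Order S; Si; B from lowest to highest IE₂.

The second ionization energy removes an electron from the +1 ion. For each element: S⁺ still has 5 valence electrons; Si⁺ still has 3 valence electrons; B⁺ still has 2 valence electrons.
All are still removing valence electrons, so compare the +1 ions as you would atoms: IE_2 generally rises across a period (higher Z_eff) and falls down a group (larger shell), subject to the usual subshell exceptions.
Valence configurations: S⁺ [Ne]3s²3p³, Si⁺ [Ne]3s²3p¹, B⁺ [He]2s².
Approximate IE_2 values (kJ/mol): S 2252, Si 1577, B 2427.
So the second ionization energies run Si < S < B.

Si < S < B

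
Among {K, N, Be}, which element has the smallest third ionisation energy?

The third ionization energy removes an electron from the +2 ion. For each element: K²⁺ is already 1 electron into the core; N²⁺ still has 3 valence electrons; Be²⁺ is the bare [He] core.
Usually core removal costs more than valence removal, but here the competition is close: a tightly held n=2 valence electron can cost more to remove than an n=3 core electron, so the actual values have to decide it.
Approximate IE_3 values (kJ/mol): K 4420, N 4578, Be 14849.
So the third ionization energies run K < N < Be.

K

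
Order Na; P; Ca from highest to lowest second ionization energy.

Na > P > Ca

IE_2 is the cost of taking one more electron from the +1 cation: Na⁺ is the bare [Ne] core; P⁺ still has 4 valence electrons; Ca⁺ still has 1 valence electron.
Pulling an electron out of a noble-gas core costs far more than removing a remaining valence electron, so Na sits at the high end of IE_2.
Valence configurations: P⁺ [Ne]3s²3p², Ca⁺ [Ar]4s¹.
Tabulated IE_2 (kJ/mol): Na 4562, P 1907, Ca 1145.
Putting it together, IE_2: Ca < P < Na.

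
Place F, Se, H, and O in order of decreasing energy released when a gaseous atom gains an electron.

F > Se > O > H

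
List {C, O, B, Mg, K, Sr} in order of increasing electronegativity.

B is in period 2, group 13; C is in period 2, group 14; O is in period 2, group 16; Mg is in period 3, group 2; K is in period 4, group 1; Sr is in period 5, group 2.
Atoms toward the upper right of the periodic table pull bonding electrons most strongly.
Neither a single period nor a single group — weigh both effects.
Sr > K: period and group pull opposite ways; the across-period shift dominates (0.95 vs 0.82).
Mg > Sr: Mg sits above Sr in group 2, so the down-group effect alone puts Mg higher.
B > Mg: relative to Mg, both the across-period and down-group shifts push B's electronegativity up.
C > B: C lies to the right of B in period 2, so the across-period effect alone puts C higher.
O > C: O lies to the right of C in period 2, so the across-period effect alone puts O higher.
Tabulated electronegativity (Pauling): B 2.04, C 2.55, O 3.44, Mg 1.31, K 0.82, Sr 0.95.
So from lowest to highest: K < Sr < Mg < B < C < O.

K < Sr < Mg < B < C < O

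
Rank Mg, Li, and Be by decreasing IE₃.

Be > Li > Mg

Consider each +2 ion: Mg²⁺ is the bare [Ne] core; Li²⁺ is already 1 electron into the core; Be²⁺ is the bare [He] core.
All of these are removing an electron from a noble-gas core or deeper; the smaller core (lower principal quantum number) is held far more tightly, and within a period the higher nuclear charge binds the same core more tightly.
Approximate IE_3 values (kJ/mol): Mg 7733, Li 11815, Be 14849.
Putting it together, IE_3: Mg < Li < Be.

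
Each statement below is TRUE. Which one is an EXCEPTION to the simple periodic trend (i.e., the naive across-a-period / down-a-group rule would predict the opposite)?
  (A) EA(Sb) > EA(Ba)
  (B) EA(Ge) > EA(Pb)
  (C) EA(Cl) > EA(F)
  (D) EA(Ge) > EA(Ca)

The general trend: electron affinity increases across a period and decreases down a group.
(A) Sb (period 5, group 15) vs Ba (period 6, group 2): the stated order agrees with the simple trend.
(B) Ge (period 4, group 14) vs Pb (period 6, group 14): the stated order agrees with the simple trend.
(C) Cl (period 3, group 17) vs F (period 2, group 17): the stated order contradicts the simple trend.
(D) Ge (period 4, group 14) vs Ca (period 4, group 2): the stated order agrees with the simple trend.
The exception is (C): F's small 2p subshell makes the incoming electron feel strong e⁻–e⁻ repulsion, so Cl actually releases more energy on gaining an electron.

(C)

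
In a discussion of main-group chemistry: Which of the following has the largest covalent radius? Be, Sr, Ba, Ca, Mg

Moving right in a period, electrons are added to the same shell under a stronger nuclear pull, so atoms get smaller; moving down, a new shell is opened and atoms get larger.
All are in group 2, so atomic radius increases down the group.
The largest covalent radius among these belongs to Ba.

Ba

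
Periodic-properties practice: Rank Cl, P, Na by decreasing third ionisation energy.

Na, Cl, P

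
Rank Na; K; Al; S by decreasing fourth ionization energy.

Al > Na > K > S

IE_4 is the cost of taking one more electron from the +3 cation: Na³⁺ is already 2 electrons into the core; K³⁺ is already 2 electrons into the core; Al³⁺ is the bare [Ne] core; S³⁺ still has 3 valence electrons.
Breaking into a closed-shell core is much more expensive than removing a leftover valence electron — K, Na and Al have the largest IE_4 here.
Tabulated IE_4 (kJ/mol): Na 9543, K 5877, Al 11577, S 4556.
Overall IE_4 order: S < K < Na < Al.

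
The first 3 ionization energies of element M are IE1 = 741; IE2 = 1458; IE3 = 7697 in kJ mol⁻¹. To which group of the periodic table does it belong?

Look for the largest jump between consecutive ionization energies: IE3/IE2 ≈ 5.3, far larger than any earlier ratio.
That jump marks the point where a core electron is being removed. So the atom has 2 valence electrons.
A main-group element with 2 valence electrons is in group 2.

Group 2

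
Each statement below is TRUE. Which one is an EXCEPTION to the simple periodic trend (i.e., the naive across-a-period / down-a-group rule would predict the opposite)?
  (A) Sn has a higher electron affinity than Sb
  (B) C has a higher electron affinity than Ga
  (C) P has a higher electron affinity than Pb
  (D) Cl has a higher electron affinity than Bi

The general trend: electron affinity increases across a period and decreases down a group.
(A) Sn (period 5, group 14) vs Sb (period 5, group 15): the stated order contradicts the simple trend.
(B) C (period 2, group 14) vs Ga (period 4, group 13): the stated order agrees with the simple trend.
(C) P (period 3, group 15) vs Pb (period 6, group 14): the stated order agrees with the simple trend.
(D) Cl (period 3, group 17) vs Bi (period 6, group 15): the stated order agrees with the simple trend.
The exception is (A): adding an electron to Sb's half-filled 5p³ is unfavourable, so Sn has the more exothermic EA.

(A)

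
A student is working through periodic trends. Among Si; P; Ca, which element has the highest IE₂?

P

The second ionization energy removes an electron from the +1 ion. For each element: Si⁺ still has 3 valence electrons; P⁺ still has 4 valence electrons; Ca⁺ still has 1 valence electron.
All are still removing valence electrons, so compare the +1 ions as you would atoms: IE_2 generally rises across a period (higher Z_eff) and falls down a group (larger shell), subject to the usual subshell exceptions.
Valence configurations: Si⁺ [Ne]3s²3p¹, P⁺ [Ne]3s²3p², Ca⁺ [Ar]4s¹.
Approximate IE_2 values (kJ/mol): Si 1577, P 1907, Ca 1145.
So the second ionization energies run Ca < Si < P.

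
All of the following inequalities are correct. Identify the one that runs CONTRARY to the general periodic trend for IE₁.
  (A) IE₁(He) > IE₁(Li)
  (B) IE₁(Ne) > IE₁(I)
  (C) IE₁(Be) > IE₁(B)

(C)

The general trend: IE₁ increases across a period and decreases down a group.
(A) He (period 1, group 18) vs Li (period 2, group 1): the stated order agrees with the simple trend.
(B) Ne (period 2, group 18) vs I (period 5, group 17): the stated order agrees with the simple trend.
(C) Be (period 2, group 2) vs B (period 2, group 13): the stated order contradicts the simple trend.
The exception is (C): removing B's lone 2p electron is easier than breaking Be's filled 2s².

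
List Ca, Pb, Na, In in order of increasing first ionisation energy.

Na is in period 3, group 1; Ca is in period 4, group 2; In is in period 5, group 13; Pb is in period 6, group 14.
Removing the outermost electron gets harder across a period and easier down a group.
These sit on a diagonal, where the across-period and down-group effects partly cancel.
In > Na: period and group pull opposite ways; the across-period shift dominates (558 vs 496 kJ/mol).
Ca > In: period and group pull opposite ways; the down-group shift dominates (590 vs 558 kJ/mol).
Pb > Ca: the two effects oppose for this pair; the across-period effect wins (716 vs 590 kJ/mol).
Approximate values (kJ/mol): Na 496, Ca 590, In 558, Pb 716.
So from lowest to highest: Na < In < Ca < Pb.

Na < In < Ca < Pb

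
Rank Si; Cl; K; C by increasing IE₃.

Si < Cl < K < C

The third ionization energy removes an electron from the +2 ion. For each element: Si²⁺ still has 2 valence electrons; Cl²⁺ still has 5 valence electrons; K²⁺ is already 1 electron into the core; C²⁺ still has 2 valence electrons.
Usually core removal costs more than valence removal, but here the competition is close: a tightly held n=2 valence electron can cost more to remove than an n=3 core electron, so the actual values have to decide it.
Valence configurations: Si²⁺ [Ne]3s², Cl²⁺ [Ne]3s²3p³, C²⁺ [He]2s².
The numbers (kJ/mol): Si 3232, Cl 3822, K 4420, C 4620.
Putting it together, IE_3: Si < Cl < K < C.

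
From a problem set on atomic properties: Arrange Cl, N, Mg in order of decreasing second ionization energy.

N, Cl, Mg

IE_2 is the cost of taking one more electron from the +1 cation: Cl⁺ still has 6 valence electrons; N⁺ still has 4 valence electrons; Mg⁺ still has 1 valence electron.
All are still removing valence electrons, so compare the +1 ions as you would atoms: IE_2 generally rises across a period (higher Z_eff) and falls down a group (larger shell), subject to the usual subshell exceptions.
Valence configurations: Cl⁺ [Ne]3s²3p⁴, N⁺ [He]2s²2p², Mg⁺ [Ne]3s¹.
The numbers (kJ/mol): Cl 2298, N 2856, Mg 1451.
Hence IE_2: Mg < Cl < N.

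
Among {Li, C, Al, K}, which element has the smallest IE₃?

Consider each +2 ion: Li²⁺ is already 1 electron into the core; C²⁺ still has 2 valence electrons; Al²⁺ still has 1 valence electron; K²⁺ is already 1 electron into the core.
Usually core removal costs more than valence removal, but here the competition is close: a tightly held n=2 valence electron can cost more to remove than an n=3 core electron, so the actual values have to decide it.
Valence configurations: C²⁺ [He]2s², Al²⁺ [Ne]3s¹.
Approximate IE_3 values (kJ/mol): Li 11815, C 4620, Al 2745, K 4420.
Putting it together, IE_3: Al < K < C < Li.

Al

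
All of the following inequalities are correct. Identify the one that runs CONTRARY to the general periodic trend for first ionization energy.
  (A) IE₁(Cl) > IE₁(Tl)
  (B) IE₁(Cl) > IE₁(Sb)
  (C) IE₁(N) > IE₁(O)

The general trend: first ionization energy increases across a period and decreases down a group.
(A) Cl (period 3, group 17) vs Tl (period 6, group 13): the stated order agrees with the simple trend.
(B) Cl (period 3, group 17) vs Sb (period 5, group 15): the stated order agrees with the simple trend.
(C) N (period 2, group 15) vs O (period 2, group 16): the stated order contradicts the simple trend.
The exception is (C): pairing an electron in O's 2p⁴ costs repulsion energy, so O ionizes more easily than half-filled N (2p³).

(C)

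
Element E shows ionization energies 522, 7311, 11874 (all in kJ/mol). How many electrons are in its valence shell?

Look for the largest jump between consecutive ionization energies: IE2/IE1 ≈ 14.0, far larger than any earlier ratio.
That jump marks the point where a core electron is being removed. So the atom has 1 valence electron.

1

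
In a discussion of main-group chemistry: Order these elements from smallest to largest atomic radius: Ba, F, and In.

Atomic radius shrinks across a period as nuclear charge pulls the same shell inward, and grows down a group as new shells are added.
Neither a single period nor a single group — weigh both effects.
In > F: relative to F, both the across-period and down-group shifts push In's atomic radius up.
Ba > In: both effects reinforce here, so Ba is clearly the larger of the two.
Approximate values (pm): F 64, In 142, Ba 196.
So from smallest to largest: F < In < Ba.

F < In < Ba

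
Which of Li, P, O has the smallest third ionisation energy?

The third ionization energy removes an electron from the +2 ion. For each element: Li²⁺ is already 1 electron into the core; P²⁺ still has 3 valence electrons; O²⁺ still has 4 valence electrons.
Pulling an electron out of a noble-gas core costs far more than removing a remaining valence electron, so Li sits at the high end of IE_3.
Valence configurations: P²⁺ [Ne]3s²3p¹, O²⁺ [He]2s²2p².
Tabulated IE_3 (kJ/mol): Li 11815, P 2914, O 5300.
Overall IE_3 order: P < O < Li.

P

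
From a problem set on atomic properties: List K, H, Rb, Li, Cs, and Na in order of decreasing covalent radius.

Cs > Rb > K > Na > Li > H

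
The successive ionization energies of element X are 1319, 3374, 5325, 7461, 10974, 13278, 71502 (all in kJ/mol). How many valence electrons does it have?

Look for the largest jump between consecutive ionization energies: IE7/IE6 ≈ 5.4, far larger than any earlier ratio.
That jump marks the point where a core electron is being removed. So the atom has 6 valence electrons.

6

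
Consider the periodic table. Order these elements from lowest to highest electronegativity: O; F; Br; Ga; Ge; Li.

Li < Ga < Ge < Br < O < F

Li is in period 2, group 1; O is in period 2, group 16; F is in period 2, group 17; Ga is in period 4, group 13; Ge is in period 4, group 14; Br is in period 4, group 17.
EN rises left→right (higher Z_eff, smaller atoms) and falls top→bottom (larger, more shielded atoms).
These span different periods and groups, so the two trends combine.
Ga > Li: the two effects oppose for this pair; the across-period effect wins (1.81 vs 0.98).
Ge > Ga: Ge lies to the right of Ga in period 4, so the across-period effect alone puts Ge higher.
Br > Ge: Br lies to the right of Ge in period 4, so the across-period effect alone puts Br higher.
O > Br: period and group pull opposite ways; the down-group shift dominates (3.44 vs 2.96).
F > O: both are in period 2; the period trend gives F the larger value.
Approximate values (Pauling): Li 0.98, O 3.44, F 3.98, Ga 1.81, Ge 2.01, Br 2.96.
So from lowest to highest: Li < Ga < Ge < Br < O < F.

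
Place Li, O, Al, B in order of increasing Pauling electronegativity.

Smaller atoms with higher effective nuclear charge are more electronegative.
Neither a single period nor a single group — weigh both effects.
Al > Li: the two effects oppose for this pair; the across-period effect wins (1.61 vs 0.98).
B > Al: they share group 13; the group trend gives B the larger value.
O > B: both are in period 2; the period trend gives O the larger value.
For reference (Pauling): Li 0.98, B 2.04, O 3.44, Al 1.61.
So from lowest to highest: Li < Al < B < O.

Li, Al, B, O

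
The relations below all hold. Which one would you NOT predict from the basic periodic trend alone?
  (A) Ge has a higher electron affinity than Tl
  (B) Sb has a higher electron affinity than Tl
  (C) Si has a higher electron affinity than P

The general trend: electron affinity increases across a period and decreases down a group.
(A) Ge (period 4, group 14) vs Tl (period 6, group 13): the stated order agrees with the simple trend.
(B) Sb (period 5, group 15) vs Tl (period 6, group 13): the stated order agrees with the simple trend.
(C) Si (period 3, group 14) vs P (period 3, group 15): the stated order contradicts the simple trend.
The exception is (C): adding an electron to P's half-filled 3p³ is unfavourable, so Si (3p²) has the more exothermic EA.

(C)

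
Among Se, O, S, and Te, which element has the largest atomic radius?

O is in period 2, group 16; S is in period 3, group 16; Se is in period 4, group 16; Te is in period 5, group 16.
Radius decreases left→right (rising Z_eff, same n) and increases top→bottom (higher n).
All are in group 16, so atomic radius increases down the group.
The largest atomic radius among these belongs to Te.

Te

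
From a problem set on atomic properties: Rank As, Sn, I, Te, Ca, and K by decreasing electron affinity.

I > Te > Sn > As > K > Ca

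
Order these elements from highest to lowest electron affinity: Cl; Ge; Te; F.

Cl > F > Te > Ge

F is in period 2, group 17; Cl is in period 3, group 17; Ge is in period 4, group 14; Te is in period 5, group 16.
Electron affinity generally becomes more exothermic across a period toward the halogens and less exothermic down a group.
Here both period and group differ, so the two effects have to be weighed against each other.
Te > Ge: the two effects oppose for this pair; the across-period effect wins (190 vs 119 kJ/mol).
F > Te: both effects reinforce here, so F is clearly the higher of the two.
Cl > F: this pair runs against the simple trend — see the exception note.
Note the exception: Cl has a higher electron affinity than F, contrary to the simple trend — F's small 2p subshell makes the incoming electron feel strong e⁻–e⁻ repulsion, so Cl actually releases more energy on gaining an electron.
For reference (kJ/mol): F 328, Cl 349, Ge 119, Te 190.
So from highest to lowest: Cl > F > Te > Ge.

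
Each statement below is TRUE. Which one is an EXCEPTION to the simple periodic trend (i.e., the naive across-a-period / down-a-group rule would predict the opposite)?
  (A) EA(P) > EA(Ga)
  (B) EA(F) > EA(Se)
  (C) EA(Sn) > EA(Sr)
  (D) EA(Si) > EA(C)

The general trend: electron affinity increases across a period and decreases down a group.
(A) P (period 3, group 15) vs Ga (period 4, group 13): the stated order agrees with the simple trend.
(B) F (period 2, group 17) vs Se (period 4, group 16): the stated order agrees with the simple trend.
(C) Sn (period 5, group 14) vs Sr (period 5, group 2): the stated order agrees with the simple trend.
(D) Si (period 3, group 14) vs C (period 2, group 14): the stated order contradicts the simple trend.
The exception is (D): Si's larger, more diffuse 3p orbitals accept an added electron slightly more readily than C's compact 2p.

(D)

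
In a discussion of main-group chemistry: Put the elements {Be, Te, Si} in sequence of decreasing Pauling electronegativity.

Te > Si > Be

Smaller atoms with higher effective nuclear charge are more electronegative.
Neither a single period nor a single group — weigh both effects.
Si > Be: period and group pull opposite ways; the across-period shift dominates (1.90 vs 1.57).
Te > Si: period and group pull opposite ways; the across-period shift dominates (2.10 vs 1.90).
Tabulated electronegativity (Pauling): Be 1.57, Si 1.90, Te 2.10.
So from highest to lowest: Te > Si > Be.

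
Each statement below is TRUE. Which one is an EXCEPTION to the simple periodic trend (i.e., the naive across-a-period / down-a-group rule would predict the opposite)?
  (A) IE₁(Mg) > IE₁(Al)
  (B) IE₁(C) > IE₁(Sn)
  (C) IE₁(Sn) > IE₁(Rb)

The general trend: first ionization energy increases across a period and decreases down a group.
(A) Mg (period 3, group 2) vs Al (period 3, group 13): the stated order contradicts the simple trend.
(B) C (period 2, group 14) vs Sn (period 5, group 14): the stated order agrees with the simple trend.
(C) Sn (period 5, group 14) vs Rb (period 5, group 1): the stated order agrees with the simple trend.
The exception is (A): Al's single 3p electron is easier to remove than one from Mg's filled 3s².

(A)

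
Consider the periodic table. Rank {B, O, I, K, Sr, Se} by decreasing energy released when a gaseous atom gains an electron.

B is in period 2, group 13; O is in period 2, group 16; K is in period 4, group 1; Se is in period 4, group 16; Sr is in period 5, group 2; I is in period 5, group 17.
Adding an electron releases more energy for atoms nearer the top right (short of the noble gases).
Here both period and group differ, so the two effects have to be weighed against each other.
B > Sr: relative to Sr, both the across-period and down-group shifts push B's electron affinity up.
K > B: this pair runs against the simple trend — see the exception note.
O > K: both effects reinforce here, so O is clearly the higher of the two.
Se > O: this pair runs against the simple trend — see the exception note.
I > Se: the two effects oppose for this pair; the across-period effect wins (295 vs 195 kJ/mol).
Note the exception: K has a higher electron affinity than B, contrary to the simple trend — B's ns²np¹ configuration gives only a small electron affinity — the sparsely filled np subshell binds an added electron weakly.
Note the exception: Se has a higher electron affinity than O, contrary to the simple trend — O's compact 2p subshell gives strong electron–electron repulsion on the added electron.
Approximate values (kJ/mol): B 27, O 141, K 48, Se 195, Sr 5, I 295.
So from highest to lowest: I > Se > O > K > B > Sr.

I > Se > O > K > B > Sr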